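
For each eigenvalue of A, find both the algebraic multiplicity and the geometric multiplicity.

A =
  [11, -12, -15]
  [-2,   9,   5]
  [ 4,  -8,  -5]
λ = 5: alg = 3, geom = 2

Step 1 — factor the characteristic polynomial to read off the algebraic multiplicities:
  χ_A(x) = (x - 5)^3

Step 2 — compute geometric multiplicities via the rank-nullity identity g(λ) = n − rank(A − λI):
  rank(A − (5)·I) = 1, so dim ker(A − (5)·I) = n − 1 = 2

Summary:
  λ = 5: algebraic multiplicity = 3, geometric multiplicity = 2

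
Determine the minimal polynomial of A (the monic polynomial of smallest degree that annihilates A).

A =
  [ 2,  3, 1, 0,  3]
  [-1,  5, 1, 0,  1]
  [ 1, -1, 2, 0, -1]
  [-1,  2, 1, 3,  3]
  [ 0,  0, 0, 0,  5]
x^4 - 14*x^3 + 72*x^2 - 162*x + 135

The characteristic polynomial is χ_A(x) = (x - 5)*(x - 3)^4, so the eigenvalues are known. The minimal polynomial is
  m_A(x) = Π_λ (x − λ)^{k_λ}
where k_λ is the size of the *largest* Jordan block for λ (equivalently, the smallest k with (A − λI)^k v = 0 for every generalised eigenvector v of λ).

  λ = 3: largest Jordan block has size 3, contributing (x − 3)^3
  λ = 5: largest Jordan block has size 1, contributing (x − 5)

So m_A(x) = (x - 5)*(x - 3)^3 = x^4 - 14*x^3 + 72*x^2 - 162*x + 135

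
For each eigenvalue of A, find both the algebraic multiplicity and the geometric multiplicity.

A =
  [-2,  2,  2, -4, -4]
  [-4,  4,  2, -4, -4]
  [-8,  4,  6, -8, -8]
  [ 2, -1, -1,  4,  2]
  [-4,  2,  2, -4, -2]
λ = 2: alg = 5, geom = 4

Step 1 — factor the characteristic polynomial to read off the algebraic multiplicities:
  χ_A(x) = (x - 2)^5

Step 2 — compute geometric multiplicities via the rank-nullity identity g(λ) = n − rank(A − λI):
  rank(A − (2)·I) = 1, so dim ker(A − (2)·I) = n − 1 = 4

Summary:
  λ = 2: algebraic multiplicity = 5, geometric multiplicity = 4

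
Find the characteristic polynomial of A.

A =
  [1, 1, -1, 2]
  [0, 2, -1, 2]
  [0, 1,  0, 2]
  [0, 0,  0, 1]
x^4 - 4*x^3 + 6*x^2 - 4*x + 1

Expanding det(x·I − A) (e.g. by cofactor expansion or by noting that A is similar to its Jordan form J, which has the same characteristic polynomial as A) gives
  χ_A(x) = x^4 - 4*x^3 + 6*x^2 - 4*x + 1
which factors as (x - 1)^4. The eigenvalues (with algebraic multiplicities) are λ = 1 with multiplicity 4.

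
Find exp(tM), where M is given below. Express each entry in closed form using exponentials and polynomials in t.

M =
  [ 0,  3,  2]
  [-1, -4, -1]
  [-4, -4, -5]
e^{tM} =
  [-t^2*exp(-3*t) + 3*t*exp(-3*t) + exp(-3*t), -t^2*exp(-3*t) + 3*t*exp(-3*t), -t^2*exp(-3*t)/2 + 2*t*exp(-3*t)]
  [t^2*exp(-3*t) - t*exp(-3*t), t^2*exp(-3*t) - t*exp(-3*t) + exp(-3*t), t^2*exp(-3*t)/2 - t*exp(-3*t)]
  [-4*t*exp(-3*t), -4*t*exp(-3*t), -2*t*exp(-3*t) + exp(-3*t)]

Strategy: write M = P · J · P⁻¹ where J is a Jordan canonical form, so e^{tM} = P · e^{tJ} · P⁻¹, and e^{tJ} can be computed block-by-block.

M has Jordan form
J =
  [-3,  1,  0]
  [ 0, -3,  1]
  [ 0,  0, -3]
(up to reordering of blocks).

Per-block formulas:
  For a 3×3 Jordan block J_3(-3): exp(t · J_3(-3)) = e^(-3t)·(I + t·N + (t^2/2)·N^2), where N is the 3×3 nilpotent shift.

After assembling e^{tJ} and conjugating by P, we get:

e^{tM} =
  [-t^2*exp(-3*t) + 3*t*exp(-3*t) + exp(-3*t), -t^2*exp(-3*t) + 3*t*exp(-3*t), -t^2*exp(-3*t)/2 + 2*t*exp(-3*t)]
  [t^2*exp(-3*t) - t*exp(-3*t), t^2*exp(-3*t) - t*exp(-3*t) + exp(-3*t), t^2*exp(-3*t)/2 - t*exp(-3*t)]
  [-4*t*exp(-3*t), -4*t*exp(-3*t), -2*t*exp(-3*t) + exp(-3*t)]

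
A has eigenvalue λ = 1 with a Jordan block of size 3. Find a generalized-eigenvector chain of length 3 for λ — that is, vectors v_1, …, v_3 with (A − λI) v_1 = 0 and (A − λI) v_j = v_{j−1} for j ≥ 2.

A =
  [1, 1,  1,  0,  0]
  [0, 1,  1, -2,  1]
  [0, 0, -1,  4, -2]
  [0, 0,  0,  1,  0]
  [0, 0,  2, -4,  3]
A Jordan chain for λ = 1 of length 3:
v_1 = (-1, 0, 0, 0, 0)ᵀ
v_2 = (1, 1, -2, 0, 2)ᵀ
v_3 = (0, 0, 1, 0, 0)ᵀ

Let N = A − (1)·I. We want v_3 with N^3 v_3 = 0 but N^2 v_3 ≠ 0; then v_{j-1} := N · v_j for j = 3, …, 2.

Pick v_3 = (0, 0, 1, 0, 0)ᵀ.
Then v_2 = N · v_3 = (1, 1, -2, 0, 2)ᵀ.
Then v_1 = N · v_2 = (-1, 0, 0, 0, 0)ᵀ.

Sanity check: (A − (1)·I) v_1 = (0, 0, 0, 0, 0)ᵀ = 0. ✓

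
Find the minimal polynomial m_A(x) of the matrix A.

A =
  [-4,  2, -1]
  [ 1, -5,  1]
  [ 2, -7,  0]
x^3 + 9*x^2 + 27*x + 27

The characteristic polynomial is χ_A(x) = (x + 3)^3, so the eigenvalues are known. The minimal polynomial is
  m_A(x) = Π_λ (x − λ)^{k_λ}
where k_λ is the size of the *largest* Jordan block for λ (equivalently, the smallest k with (A − λI)^k v = 0 for every generalised eigenvector v of λ).

  λ = -3: largest Jordan block has size 3, contributing (x + 3)^3

So m_A(x) = (x + 3)^3 = x^3 + 9*x^2 + 27*x + 27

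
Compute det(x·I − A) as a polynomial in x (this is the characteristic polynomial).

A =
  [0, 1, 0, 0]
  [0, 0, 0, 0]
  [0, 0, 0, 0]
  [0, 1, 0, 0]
x^4

Expanding det(x·I − A) (e.g. by cofactor expansion or by noting that A is similar to its Jordan form J, which has the same characteristic polynomial as A) gives
  χ_A(x) = x^4
which factors as x^4. The eigenvalues (with algebraic multiplicities) are λ = 0 with multiplicity 4.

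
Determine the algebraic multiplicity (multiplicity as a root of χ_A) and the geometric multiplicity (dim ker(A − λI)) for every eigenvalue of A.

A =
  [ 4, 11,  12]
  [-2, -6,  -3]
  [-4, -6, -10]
λ = -4: alg = 3, geom = 1

Step 1 — factor the characteristic polynomial to read off the algebraic multiplicities:
  χ_A(x) = (x + 4)^3

Step 2 — compute geometric multiplicities via the rank-nullity identity g(λ) = n − rank(A − λI):
  rank(A − (-4)·I) = 2, so dim ker(A − (-4)·I) = n − 2 = 1

Summary:
  λ = -4: algebraic multiplicity = 3, geometric multiplicity = 1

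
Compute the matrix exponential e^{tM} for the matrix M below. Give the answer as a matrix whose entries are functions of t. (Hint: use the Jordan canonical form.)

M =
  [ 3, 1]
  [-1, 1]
e^{tM} =
  [t*exp(2*t) + exp(2*t), t*exp(2*t)]
  [-t*exp(2*t), -t*exp(2*t) + exp(2*t)]

Strategy: write M = P · J · P⁻¹ where J is a Jordan canonical form, so e^{tM} = P · e^{tJ} · P⁻¹, and e^{tJ} can be computed block-by-block.

M has Jordan form
J =
  [2, 1]
  [0, 2]
(up to reordering of blocks).

Per-block formulas:
  For a 2×2 Jordan block J_2(2): exp(t · J_2(2)) = e^(2t)·(I + t·N), where N is the 2×2 nilpotent shift.

After assembling e^{tJ} and conjugating by P, we get:

e^{tM} =
  [t*exp(2*t) + exp(2*t), t*exp(2*t)]
  [-t*exp(2*t), -t*exp(2*t) + exp(2*t)]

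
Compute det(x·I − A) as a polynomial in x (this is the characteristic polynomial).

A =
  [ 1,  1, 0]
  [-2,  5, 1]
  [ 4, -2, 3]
x^3 - 9*x^2 + 27*x - 27

Expanding det(x·I − A) (e.g. by cofactor expansion or by noting that A is similar to its Jordan form J, which has the same characteristic polynomial as A) gives
  χ_A(x) = x^3 - 9*x^2 + 27*x - 27
which factors as (x - 3)^3. The eigenvalues (with algebraic multiplicities) are λ = 3 with multiplicity 3.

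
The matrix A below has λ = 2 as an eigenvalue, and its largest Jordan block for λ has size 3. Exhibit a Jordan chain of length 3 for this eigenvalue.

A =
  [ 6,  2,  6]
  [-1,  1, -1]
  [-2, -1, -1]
A Jordan chain for λ = 2 of length 3:
v_1 = (2, -1, -1)ᵀ
v_2 = (4, -1, -2)ᵀ
v_3 = (1, 0, 0)ᵀ

Let N = A − (2)·I. We want v_3 with N^3 v_3 = 0 but N^2 v_3 ≠ 0; then v_{j-1} := N · v_j for j = 3, …, 2.

Pick v_3 = (1, 0, 0)ᵀ.
Then v_2 = N · v_3 = (4, -1, -2)ᵀ.
Then v_1 = N · v_2 = (2, -1, -1)ᵀ.

Sanity check: (A − (2)·I) v_1 = (0, 0, 0)ᵀ = 0. ✓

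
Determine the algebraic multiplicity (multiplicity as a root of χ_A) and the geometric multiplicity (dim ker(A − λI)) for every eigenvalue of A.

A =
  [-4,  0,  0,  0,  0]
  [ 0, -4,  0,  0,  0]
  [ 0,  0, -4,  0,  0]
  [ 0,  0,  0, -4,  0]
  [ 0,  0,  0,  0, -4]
λ = -4: alg = 5, geom = 5

Step 1 — factor the characteristic polynomial to read off the algebraic multiplicities:
  χ_A(x) = (x + 4)^5

Step 2 — compute geometric multiplicities via the rank-nullity identity g(λ) = n − rank(A − λI):
  rank(A − (-4)·I) = 0, so dim ker(A − (-4)·I) = n − 0 = 5

Summary:
  λ = -4: algebraic multiplicity = 5, geometric multiplicity = 5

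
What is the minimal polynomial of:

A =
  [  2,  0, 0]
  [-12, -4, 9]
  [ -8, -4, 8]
x^2 - 4*x + 4

The characteristic polynomial is χ_A(x) = (x - 2)^3, so the eigenvalues are known. The minimal polynomial is
  m_A(x) = Π_λ (x − λ)^{k_λ}
where k_λ is the size of the *largest* Jordan block for λ (equivalently, the smallest k with (A − λI)^k v = 0 for every generalised eigenvector v of λ).

  λ = 2: largest Jordan block has size 2, contributing (x − 2)^2

So m_A(x) = (x - 2)^2 = x^2 - 4*x + 4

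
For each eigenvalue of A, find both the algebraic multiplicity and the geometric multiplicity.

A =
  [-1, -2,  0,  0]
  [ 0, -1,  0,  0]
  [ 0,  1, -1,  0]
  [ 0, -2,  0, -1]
λ = -1: alg = 4, geom = 3

Step 1 — factor the characteristic polynomial to read off the algebraic multiplicities:
  χ_A(x) = (x + 1)^4

Step 2 — compute geometric multiplicities via the rank-nullity identity g(λ) = n − rank(A − λI):
  rank(A − (-1)·I) = 1, so dim ker(A − (-1)·I) = n − 1 = 3

Summary:
  λ = -1: algebraic multiplicity = 4, geometric multiplicity = 3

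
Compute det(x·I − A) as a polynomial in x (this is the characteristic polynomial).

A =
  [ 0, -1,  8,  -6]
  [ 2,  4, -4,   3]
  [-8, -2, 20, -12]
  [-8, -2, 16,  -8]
x^4 - 16*x^3 + 96*x^2 - 256*x + 256

Expanding det(x·I − A) (e.g. by cofactor expansion or by noting that A is similar to its Jordan form J, which has the same characteristic polynomial as A) gives
  χ_A(x) = x^4 - 16*x^3 + 96*x^2 - 256*x + 256
which factors as (x - 4)^4. The eigenvalues (with algebraic multiplicities) are λ = 4 with multiplicity 4.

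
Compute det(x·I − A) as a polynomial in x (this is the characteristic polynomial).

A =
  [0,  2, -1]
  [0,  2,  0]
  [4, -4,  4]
x^3 - 6*x^2 + 12*x - 8

Expanding det(x·I − A) (e.g. by cofactor expansion or by noting that A is similar to its Jordan form J, which has the same characteristic polynomial as A) gives
  χ_A(x) = x^3 - 6*x^2 + 12*x - 8
which factors as (x - 2)^3. The eigenvalues (with algebraic multiplicities) are λ = 2 with multiplicity 3.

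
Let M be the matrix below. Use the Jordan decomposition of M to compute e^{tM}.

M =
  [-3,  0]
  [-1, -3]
e^{tM} =
  [exp(-3*t), 0]
  [-t*exp(-3*t), exp(-3*t)]

Strategy: write M = P · J · P⁻¹ where J is a Jordan canonical form, so e^{tM} = P · e^{tJ} · P⁻¹, and e^{tJ} can be computed block-by-block.

M has Jordan form
J =
  [-3,  1]
  [ 0, -3]
(up to reordering of blocks).

Per-block formulas:
  For a 2×2 Jordan block J_2(-3): exp(t · J_2(-3)) = e^(-3t)·(I + t·N), where N is the 2×2 nilpotent shift.

After assembling e^{tJ} and conjugating by P, we get:

e^{tM} =
  [exp(-3*t), 0]
  [-t*exp(-3*t), exp(-3*t)]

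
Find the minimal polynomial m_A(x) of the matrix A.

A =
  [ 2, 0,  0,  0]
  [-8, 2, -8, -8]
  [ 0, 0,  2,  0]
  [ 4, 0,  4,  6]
x^2 - 8*x + 12

The characteristic polynomial is χ_A(x) = (x - 6)*(x - 2)^3, so the eigenvalues are known. The minimal polynomial is
  m_A(x) = Π_λ (x − λ)^{k_λ}
where k_λ is the size of the *largest* Jordan block for λ (equivalently, the smallest k with (A − λI)^k v = 0 for every generalised eigenvector v of λ).

  λ = 2: largest Jordan block has size 1, contributing (x − 2)
  λ = 6: largest Jordan block has size 1, contributing (x − 6)

So m_A(x) = (x - 6)*(x - 2) = x^2 - 8*x + 12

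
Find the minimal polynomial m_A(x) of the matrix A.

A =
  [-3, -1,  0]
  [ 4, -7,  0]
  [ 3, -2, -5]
x^3 + 15*x^2 + 75*x + 125

The characteristic polynomial is χ_A(x) = (x + 5)^3, so the eigenvalues are known. The minimal polynomial is
  m_A(x) = Π_λ (x − λ)^{k_λ}
where k_λ is the size of the *largest* Jordan block for λ (equivalently, the smallest k with (A − λI)^k v = 0 for every generalised eigenvector v of λ).

  λ = -5: largest Jordan block has size 3, contributing (x + 5)^3

So m_A(x) = (x + 5)^3 = x^3 + 15*x^2 + 75*x + 125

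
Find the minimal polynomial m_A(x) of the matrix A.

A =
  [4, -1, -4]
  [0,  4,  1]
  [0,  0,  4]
x^3 - 12*x^2 + 48*x - 64

The characteristic polynomial is χ_A(x) = (x - 4)^3, so the eigenvalues are known. The minimal polynomial is
  m_A(x) = Π_λ (x − λ)^{k_λ}
where k_λ is the size of the *largest* Jordan block for λ (equivalently, the smallest k with (A − λI)^k v = 0 for every generalised eigenvector v of λ).

  λ = 4: largest Jordan block has size 3, contributing (x − 4)^3

So m_A(x) = (x - 4)^3 = x^3 - 12*x^2 + 48*x - 64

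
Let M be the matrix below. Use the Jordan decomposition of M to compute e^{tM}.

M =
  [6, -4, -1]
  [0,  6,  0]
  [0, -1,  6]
e^{tM} =
  [exp(6*t), t^2*exp(6*t)/2 - 4*t*exp(6*t), -t*exp(6*t)]
  [0, exp(6*t), 0]
  [0, -t*exp(6*t), exp(6*t)]

Strategy: write M = P · J · P⁻¹ where J is a Jordan canonical form, so e^{tM} = P · e^{tJ} · P⁻¹, and e^{tJ} can be computed block-by-block.

M has Jordan form
J =
  [6, 1, 0]
  [0, 6, 1]
  [0, 0, 6]
(up to reordering of blocks).

Per-block formulas:
  For a 3×3 Jordan block J_3(6): exp(t · J_3(6)) = e^(6t)·(I + t·N + (t^2/2)·N^2), where N is the 3×3 nilpotent shift.

After assembling e^{tJ} and conjugating by P, we get:

e^{tM} =
  [exp(6*t), t^2*exp(6*t)/2 - 4*t*exp(6*t), -t*exp(6*t)]
  [0, exp(6*t), 0]
  [0, -t*exp(6*t), exp(6*t)]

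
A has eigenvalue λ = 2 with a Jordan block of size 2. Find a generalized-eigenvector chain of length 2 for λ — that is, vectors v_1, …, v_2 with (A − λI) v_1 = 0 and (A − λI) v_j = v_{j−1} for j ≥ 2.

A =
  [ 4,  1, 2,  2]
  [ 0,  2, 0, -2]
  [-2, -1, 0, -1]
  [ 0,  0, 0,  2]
A Jordan chain for λ = 2 of length 2:
v_1 = (2, 0, -2, 0)ᵀ
v_2 = (1, 0, 0, 0)ᵀ

Let N = A − (2)·I. We want v_2 with N^2 v_2 = 0 but N^1 v_2 ≠ 0; then v_{j-1} := N · v_j for j = 2, …, 2.

Pick v_2 = (1, 0, 0, 0)ᵀ.
Then v_1 = N · v_2 = (2, 0, -2, 0)ᵀ.

Sanity check: (A − (2)·I) v_1 = (0, 0, 0, 0)ᵀ = 0. ✓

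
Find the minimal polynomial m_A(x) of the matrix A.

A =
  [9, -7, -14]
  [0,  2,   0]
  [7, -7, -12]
x^2 + 3*x - 10

The characteristic polynomial is χ_A(x) = (x - 2)^2*(x + 5), so the eigenvalues are known. The minimal polynomial is
  m_A(x) = Π_λ (x − λ)^{k_λ}
where k_λ is the size of the *largest* Jordan block for λ (equivalently, the smallest k with (A − λI)^k v = 0 for every generalised eigenvector v of λ).

  λ = -5: largest Jordan block has size 1, contributing (x + 5)
  λ = 2: largest Jordan block has size 1, contributing (x − 2)

So m_A(x) = (x - 2)*(x + 5) = x^2 + 3*x - 10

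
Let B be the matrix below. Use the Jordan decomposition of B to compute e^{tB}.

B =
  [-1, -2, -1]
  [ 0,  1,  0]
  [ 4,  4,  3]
e^{tB} =
  [-2*t*exp(t) + exp(t), -2*t*exp(t), -t*exp(t)]
  [0, exp(t), 0]
  [4*t*exp(t), 4*t*exp(t), 2*t*exp(t) + exp(t)]

Strategy: write B = P · J · P⁻¹ where J is a Jordan canonical form, so e^{tB} = P · e^{tJ} · P⁻¹, and e^{tJ} can be computed block-by-block.

B has Jordan form
J =
  [1, 1, 0]
  [0, 1, 0]
  [0, 0, 1]
(up to reordering of blocks).

Per-block formulas:
  For a 2×2 Jordan block J_2(1): exp(t · J_2(1)) = e^(1t)·(I + t·N), where N is the 2×2 nilpotent shift.
  For a 1×1 block at λ = 1: exp(t · [1]) = [e^(1t)].

After assembling e^{tJ} and conjugating by P, we get:

e^{tB} =
  [-2*t*exp(t) + exp(t), -2*t*exp(t), -t*exp(t)]
  [0, exp(t), 0]
  [4*t*exp(t), 4*t*exp(t), 2*t*exp(t) + exp(t)]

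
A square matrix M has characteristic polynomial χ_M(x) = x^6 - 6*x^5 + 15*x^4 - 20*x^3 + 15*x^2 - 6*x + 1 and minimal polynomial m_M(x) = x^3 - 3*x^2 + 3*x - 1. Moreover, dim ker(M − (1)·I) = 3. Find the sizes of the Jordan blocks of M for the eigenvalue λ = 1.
Block sizes for λ = 1: [3, 2, 1]

Step 1 — from the characteristic polynomial, algebraic multiplicity of λ = 1 is 6. From dim ker(M − (1)·I) = 3, there are exactly 3 Jordan blocks for λ = 1.
Step 2 — from the minimal polynomial, the factor (x − 1)^3 tells us the largest block for λ = 1 has size 3.
Step 3 — with total size 6, 3 blocks, and largest block 3, the block sizes (in nonincreasing order) are [3, 2, 1].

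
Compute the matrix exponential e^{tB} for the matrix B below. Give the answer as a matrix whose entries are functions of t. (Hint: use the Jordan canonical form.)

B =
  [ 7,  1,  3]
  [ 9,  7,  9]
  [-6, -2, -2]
e^{tB} =
  [3*t*exp(4*t) + exp(4*t), t*exp(4*t), 3*t*exp(4*t)]
  [9*t*exp(4*t), 3*t*exp(4*t) + exp(4*t), 9*t*exp(4*t)]
  [-6*t*exp(4*t), -2*t*exp(4*t), -6*t*exp(4*t) + exp(4*t)]

Strategy: write B = P · J · P⁻¹ where J is a Jordan canonical form, so e^{tB} = P · e^{tJ} · P⁻¹, and e^{tJ} can be computed block-by-block.

B has Jordan form
J =
  [4, 1, 0]
  [0, 4, 0]
  [0, 0, 4]
(up to reordering of blocks).

Per-block formulas:
  For a 2×2 Jordan block J_2(4): exp(t · J_2(4)) = e^(4t)·(I + t·N), where N is the 2×2 nilpotent shift.
  For a 1×1 block at λ = 4: exp(t · [4]) = [e^(4t)].

After assembling e^{tJ} and conjugating by P, we get:

e^{tB} =
  [3*t*exp(4*t) + exp(4*t), t*exp(4*t), 3*t*exp(4*t)]
  [9*t*exp(4*t), 3*t*exp(4*t) + exp(4*t), 9*t*exp(4*t)]
  [-6*t*exp(4*t), -2*t*exp(4*t), -6*t*exp(4*t) + exp(4*t)]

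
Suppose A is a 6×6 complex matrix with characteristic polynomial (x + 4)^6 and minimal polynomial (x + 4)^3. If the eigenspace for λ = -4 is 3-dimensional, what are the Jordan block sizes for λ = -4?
Block sizes for λ = -4: [3, 2, 1]

Step 1 — from the characteristic polynomial, algebraic multiplicity of λ = -4 is 6. From dim ker(A − (-4)·I) = 3, there are exactly 3 Jordan blocks for λ = -4.
Step 2 — from the minimal polynomial, the factor (x + 4)^3 tells us the largest block for λ = -4 has size 3.
Step 3 — with total size 6, 3 blocks, and largest block 3, the block sizes (in nonincreasing order) are [3, 2, 1].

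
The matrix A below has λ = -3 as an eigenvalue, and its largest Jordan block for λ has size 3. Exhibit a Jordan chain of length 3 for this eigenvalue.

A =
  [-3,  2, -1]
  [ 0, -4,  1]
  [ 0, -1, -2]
A Jordan chain for λ = -3 of length 3:
v_1 = (-1, 0, 0)ᵀ
v_2 = (2, -1, -1)ᵀ
v_3 = (0, 1, 0)ᵀ

Let N = A − (-3)·I. We want v_3 with N^3 v_3 = 0 but N^2 v_3 ≠ 0; then v_{j-1} := N · v_j for j = 3, …, 2.

Pick v_3 = (0, 1, 0)ᵀ.
Then v_2 = N · v_3 = (2, -1, -1)ᵀ.
Then v_1 = N · v_2 = (-1, 0, 0)ᵀ.

Sanity check: (A − (-3)·I) v_1 = (0, 0, 0)ᵀ = 0. ✓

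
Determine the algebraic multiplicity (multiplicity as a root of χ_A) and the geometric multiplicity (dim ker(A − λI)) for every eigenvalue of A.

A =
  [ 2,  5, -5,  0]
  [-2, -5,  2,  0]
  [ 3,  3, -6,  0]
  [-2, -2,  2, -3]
λ = -3: alg = 4, geom = 3

Step 1 — factor the characteristic polynomial to read off the algebraic multiplicities:
  χ_A(x) = (x + 3)^4

Step 2 — compute geometric multiplicities via the rank-nullity identity g(λ) = n − rank(A − λI):
  rank(A − (-3)·I) = 1, so dim ker(A − (-3)·I) = n − 1 = 3

Summary:
  λ = -3: algebraic multiplicity = 4, geometric multiplicity = 3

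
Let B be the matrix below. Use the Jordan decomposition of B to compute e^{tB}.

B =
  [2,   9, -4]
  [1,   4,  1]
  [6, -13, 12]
e^{tB} =
  [t^2*exp(6*t)/2 - 4*t*exp(6*t) + exp(6*t), -t^2*exp(6*t) + 9*t*exp(6*t), t^2*exp(6*t)/2 - 4*t*exp(6*t)]
  [t*exp(6*t), -2*t*exp(6*t) + exp(6*t), t*exp(6*t)]
  [-t^2*exp(6*t)/2 + 6*t*exp(6*t), t^2*exp(6*t) - 13*t*exp(6*t), -t^2*exp(6*t)/2 + 6*t*exp(6*t) + exp(6*t)]

Strategy: write B = P · J · P⁻¹ where J is a Jordan canonical form, so e^{tB} = P · e^{tJ} · P⁻¹, and e^{tJ} can be computed block-by-block.

B has Jordan form
J =
  [6, 1, 0]
  [0, 6, 1]
  [0, 0, 6]
(up to reordering of blocks).

Per-block formulas:
  For a 3×3 Jordan block J_3(6): exp(t · J_3(6)) = e^(6t)·(I + t·N + (t^2/2)·N^2), where N is the 3×3 nilpotent shift.

After assembling e^{tJ} and conjugating by P, we get:

e^{tB} =
  [t^2*exp(6*t)/2 - 4*t*exp(6*t) + exp(6*t), -t^2*exp(6*t) + 9*t*exp(6*t), t^2*exp(6*t)/2 - 4*t*exp(6*t)]
  [t*exp(6*t), -2*t*exp(6*t) + exp(6*t), t*exp(6*t)]
  [-t^2*exp(6*t)/2 + 6*t*exp(6*t), t^2*exp(6*t) - 13*t*exp(6*t), -t^2*exp(6*t)/2 + 6*t*exp(6*t) + exp(6*t)]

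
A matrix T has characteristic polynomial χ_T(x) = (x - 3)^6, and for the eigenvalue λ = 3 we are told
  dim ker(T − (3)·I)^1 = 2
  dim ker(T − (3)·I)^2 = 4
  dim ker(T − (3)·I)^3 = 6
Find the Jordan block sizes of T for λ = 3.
Block sizes for λ = 3: [3, 3]

From the dimensions of kernels of powers, the number of Jordan blocks of size at least j is d_j − d_{j−1} where d_j = dim ker(N^j) (with d_0 = 0). Computing the differences gives [2, 2, 2].
The number of blocks of size exactly k is (#blocks of size ≥ k) − (#blocks of size ≥ k + 1), so the partition is: 2 block(s) of size 3.
In nonincreasing order the block sizes are [3, 3].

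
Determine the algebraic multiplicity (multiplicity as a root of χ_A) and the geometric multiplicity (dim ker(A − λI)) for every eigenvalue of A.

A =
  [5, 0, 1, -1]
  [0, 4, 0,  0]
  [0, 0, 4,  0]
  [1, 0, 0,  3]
λ = 4: alg = 4, geom = 2

Step 1 — factor the characteristic polynomial to read off the algebraic multiplicities:
  χ_A(x) = (x - 4)^4

Step 2 — compute geometric multiplicities via the rank-nullity identity g(λ) = n − rank(A − λI):
  rank(A − (4)·I) = 2, so dim ker(A − (4)·I) = n − 2 = 2

Summary:
  λ = 4: algebraic multiplicity = 4, geometric multiplicity = 2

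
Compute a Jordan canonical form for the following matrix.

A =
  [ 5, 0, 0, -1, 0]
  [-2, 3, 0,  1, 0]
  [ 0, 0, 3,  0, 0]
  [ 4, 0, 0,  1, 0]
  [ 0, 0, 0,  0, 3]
J_2(3) ⊕ J_1(3) ⊕ J_1(3) ⊕ J_1(3)

The characteristic polynomial is
  det(x·I − A) = x^5 - 15*x^4 + 90*x^3 - 270*x^2 + 405*x - 243 = (x - 3)^5

Eigenvalues and multiplicities (the geometric multiplicity of λ is n − rank(A − λI), which equals the number of Jordan blocks for λ):
  λ = 3: algebraic multiplicity = 5, geometric multiplicity = 4

Determining the block sizes for each eigenvalue:
  λ = 3: 4 blocks summing to 5 forces exactly one block of size 2 and the rest size 1 → block sizes [2, 1, 1, 1]

Assembling the blocks gives a Jordan form
J =
  [3, 1, 0, 0, 0]
  [0, 3, 0, 0, 0]
  [0, 0, 3, 0, 0]
  [0, 0, 0, 3, 0]
  [0, 0, 0, 0, 3]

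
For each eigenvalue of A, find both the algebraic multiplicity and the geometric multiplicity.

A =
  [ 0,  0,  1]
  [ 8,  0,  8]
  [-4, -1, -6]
λ = -2: alg = 3, geom = 1

Step 1 — factor the characteristic polynomial to read off the algebraic multiplicities:
  χ_A(x) = (x + 2)^3

Step 2 — compute geometric multiplicities via the rank-nullity identity g(λ) = n − rank(A − λI):
  rank(A − (-2)·I) = 2, so dim ker(A − (-2)·I) = n − 2 = 1

Summary:
  λ = -2: algebraic multiplicity = 3, geometric multiplicity = 1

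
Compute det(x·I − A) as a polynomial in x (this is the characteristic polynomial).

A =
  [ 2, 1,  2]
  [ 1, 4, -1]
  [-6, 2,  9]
x^3 - 15*x^2 + 75*x - 125

Expanding det(x·I − A) (e.g. by cofactor expansion or by noting that A is similar to its Jordan form J, which has the same characteristic polynomial as A) gives
  χ_A(x) = x^3 - 15*x^2 + 75*x - 125
which factors as (x - 5)^3. The eigenvalues (with algebraic multiplicities) are λ = 5 with multiplicity 3.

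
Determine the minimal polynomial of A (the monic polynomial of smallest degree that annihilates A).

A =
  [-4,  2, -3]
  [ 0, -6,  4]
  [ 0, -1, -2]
x^3 + 12*x^2 + 48*x + 64

The characteristic polynomial is χ_A(x) = (x + 4)^3, so the eigenvalues are known. The minimal polynomial is
  m_A(x) = Π_λ (x − λ)^{k_λ}
where k_λ is the size of the *largest* Jordan block for λ (equivalently, the smallest k with (A − λI)^k v = 0 for every generalised eigenvector v of λ).

  λ = -4: largest Jordan block has size 3, contributing (x + 4)^3

So m_A(x) = (x + 4)^3 = x^3 + 12*x^2 + 48*x + 64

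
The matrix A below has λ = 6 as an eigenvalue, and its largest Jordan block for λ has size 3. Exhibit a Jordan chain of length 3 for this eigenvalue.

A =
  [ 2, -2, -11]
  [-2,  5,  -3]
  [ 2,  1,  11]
A Jordan chain for λ = 6 of length 3:
v_1 = (-2, 4, 0)ᵀ
v_2 = (-4, -2, 2)ᵀ
v_3 = (1, 0, 0)ᵀ

Let N = A − (6)·I. We want v_3 with N^3 v_3 = 0 but N^2 v_3 ≠ 0; then v_{j-1} := N · v_j for j = 3, …, 2.

Pick v_3 = (1, 0, 0)ᵀ.
Then v_2 = N · v_3 = (-4, -2, 2)ᵀ.
Then v_1 = N · v_2 = (-2, 4, 0)ᵀ.

Sanity check: (A − (6)·I) v_1 = (0, 0, 0)ᵀ = 0. ✓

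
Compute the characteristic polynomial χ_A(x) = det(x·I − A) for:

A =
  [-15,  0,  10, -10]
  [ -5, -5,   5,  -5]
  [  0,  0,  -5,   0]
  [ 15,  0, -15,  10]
x^4 + 15*x^3 + 75*x^2 + 125*x

Expanding det(x·I − A) (e.g. by cofactor expansion or by noting that A is similar to its Jordan form J, which has the same characteristic polynomial as A) gives
  χ_A(x) = x^4 + 15*x^3 + 75*x^2 + 125*x
which factors as x*(x + 5)^3. The eigenvalues (with algebraic multiplicities) are λ = -5 with multiplicity 3, λ = 0 with multiplicity 1.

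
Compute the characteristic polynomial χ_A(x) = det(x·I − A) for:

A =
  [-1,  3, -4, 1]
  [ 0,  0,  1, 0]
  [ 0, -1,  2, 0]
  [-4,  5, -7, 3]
x^4 - 4*x^3 + 6*x^2 - 4*x + 1

Expanding det(x·I − A) (e.g. by cofactor expansion or by noting that A is similar to its Jordan form J, which has the same characteristic polynomial as A) gives
  χ_A(x) = x^4 - 4*x^3 + 6*x^2 - 4*x + 1
which factors as (x - 1)^4. The eigenvalues (with algebraic multiplicities) are λ = 1 with multiplicity 4.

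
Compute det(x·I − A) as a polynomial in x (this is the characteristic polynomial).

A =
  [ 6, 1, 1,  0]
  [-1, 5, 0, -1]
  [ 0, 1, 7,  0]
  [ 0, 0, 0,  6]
x^4 - 24*x^3 + 216*x^2 - 864*x + 1296

Expanding det(x·I − A) (e.g. by cofactor expansion or by noting that A is similar to its Jordan form J, which has the same characteristic polynomial as A) gives
  χ_A(x) = x^4 - 24*x^3 + 216*x^2 - 864*x + 1296
which factors as (x - 6)^4. The eigenvalues (with algebraic multiplicities) are λ = 6 with multiplicity 4.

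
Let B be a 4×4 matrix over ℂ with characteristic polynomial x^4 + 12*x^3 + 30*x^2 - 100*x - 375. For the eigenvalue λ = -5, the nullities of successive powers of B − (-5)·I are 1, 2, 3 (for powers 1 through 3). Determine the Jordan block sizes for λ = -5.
Block sizes for λ = -5: [3]

From the dimensions of kernels of powers, the number of Jordan blocks of size at least j is d_j − d_{j−1} where d_j = dim ker(N^j) (with d_0 = 0). Computing the differences gives [1, 1, 1].
The number of blocks of size exactly k is (#blocks of size ≥ k) − (#blocks of size ≥ k + 1), so the partition is: 1 block(s) of size 3.
In nonincreasing order the block sizes are [3].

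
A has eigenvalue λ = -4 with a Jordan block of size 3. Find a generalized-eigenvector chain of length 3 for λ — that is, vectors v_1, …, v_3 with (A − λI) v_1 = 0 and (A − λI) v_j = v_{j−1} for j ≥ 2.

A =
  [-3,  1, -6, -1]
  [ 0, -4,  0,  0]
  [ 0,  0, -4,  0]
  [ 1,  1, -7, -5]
A Jordan chain for λ = -4 of length 3:
v_1 = (1, 0, 0, 1)ᵀ
v_2 = (-6, 0, 0, -7)ᵀ
v_3 = (0, 0, 1, 0)ᵀ

Let N = A − (-4)·I. We want v_3 with N^3 v_3 = 0 but N^2 v_3 ≠ 0; then v_{j-1} := N · v_j for j = 3, …, 2.

Pick v_3 = (0, 0, 1, 0)ᵀ.
Then v_2 = N · v_3 = (-6, 0, 0, -7)ᵀ.
Then v_1 = N · v_2 = (1, 0, 0, 1)ᵀ.

Sanity check: (A − (-4)·I) v_1 = (0, 0, 0, 0)ᵀ = 0. ✓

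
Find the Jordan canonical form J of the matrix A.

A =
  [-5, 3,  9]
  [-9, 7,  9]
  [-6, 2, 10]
J_2(4) ⊕ J_1(4)

The characteristic polynomial is
  det(x·I − A) = x^3 - 12*x^2 + 48*x - 64 = (x - 4)^3

Eigenvalues and multiplicities (the geometric multiplicity of λ is n − rank(A − λI), which equals the number of Jordan blocks for λ):
  λ = 4: algebraic multiplicity = 3, geometric multiplicity = 2

Determining the block sizes for each eigenvalue:
  λ = 4: 2 blocks summing to 3 forces exactly one block of size 2 and the rest size 1 → block sizes [2, 1]

Assembling the blocks gives a Jordan form
J =
  [4, 1, 0]
  [0, 4, 0]
  [0, 0, 4]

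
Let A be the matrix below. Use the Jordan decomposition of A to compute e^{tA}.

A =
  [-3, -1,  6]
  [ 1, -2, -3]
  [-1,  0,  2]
e^{tA} =
  [-3*t^2*exp(-t)/2 - 2*t*exp(-t) + exp(-t), 3*t^2*exp(-t)/2 - t*exp(-t), 9*t^2*exp(-t)/2 + 6*t*exp(-t)]
  [t*exp(-t), -t*exp(-t) + exp(-t), -3*t*exp(-t)]
  [-t^2*exp(-t)/2 - t*exp(-t), t^2*exp(-t)/2, 3*t^2*exp(-t)/2 + 3*t*exp(-t) + exp(-t)]

Strategy: write A = P · J · P⁻¹ where J is a Jordan canonical form, so e^{tA} = P · e^{tJ} · P⁻¹, and e^{tJ} can be computed block-by-block.

A has Jordan form
J =
  [-1,  1,  0]
  [ 0, -1,  1]
  [ 0,  0, -1]
(up to reordering of blocks).

Per-block formulas:
  For a 3×3 Jordan block J_3(-1): exp(t · J_3(-1)) = e^(-1t)·(I + t·N + (t^2/2)·N^2), where N is the 3×3 nilpotent shift.

After assembling e^{tJ} and conjugating by P, we get:

e^{tA} =
  [-3*t^2*exp(-t)/2 - 2*t*exp(-t) + exp(-t), 3*t^2*exp(-t)/2 - t*exp(-t), 9*t^2*exp(-t)/2 + 6*t*exp(-t)]
  [t*exp(-t), -t*exp(-t) + exp(-t), -3*t*exp(-t)]
  [-t^2*exp(-t)/2 - t*exp(-t), t^2*exp(-t)/2, 3*t^2*exp(-t)/2 + 3*t*exp(-t) + exp(-t)]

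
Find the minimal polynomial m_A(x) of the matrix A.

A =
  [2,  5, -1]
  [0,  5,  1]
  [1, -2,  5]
x^3 - 12*x^2 + 48*x - 64

The characteristic polynomial is χ_A(x) = (x - 4)^3, so the eigenvalues are known. The minimal polynomial is
  m_A(x) = Π_λ (x − λ)^{k_λ}
where k_λ is the size of the *largest* Jordan block for λ (equivalently, the smallest k with (A − λI)^k v = 0 for every generalised eigenvector v of λ).

  λ = 4: largest Jordan block has size 3, contributing (x − 4)^3

So m_A(x) = (x - 4)^3 = x^3 - 12*x^2 + 48*x - 64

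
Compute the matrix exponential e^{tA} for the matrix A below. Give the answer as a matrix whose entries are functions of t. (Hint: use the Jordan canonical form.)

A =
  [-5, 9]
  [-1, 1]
e^{tA} =
  [-3*t*exp(-2*t) + exp(-2*t), 9*t*exp(-2*t)]
  [-t*exp(-2*t), 3*t*exp(-2*t) + exp(-2*t)]

Strategy: write A = P · J · P⁻¹ where J is a Jordan canonical form, so e^{tA} = P · e^{tJ} · P⁻¹, and e^{tJ} can be computed block-by-block.

A has Jordan form
J =
  [-2,  1]
  [ 0, -2]
(up to reordering of blocks).

Per-block formulas:
  For a 2×2 Jordan block J_2(-2): exp(t · J_2(-2)) = e^(-2t)·(I + t·N), where N is the 2×2 nilpotent shift.

After assembling e^{tJ} and conjugating by P, we get:

e^{tA} =
  [-3*t*exp(-2*t) + exp(-2*t), 9*t*exp(-2*t)]
  [-t*exp(-2*t), 3*t*exp(-2*t) + exp(-2*t)]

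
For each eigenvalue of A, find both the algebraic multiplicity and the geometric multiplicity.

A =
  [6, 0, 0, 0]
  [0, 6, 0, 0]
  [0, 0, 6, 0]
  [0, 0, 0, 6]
λ = 6: alg = 4, geom = 4

Step 1 — factor the characteristic polynomial to read off the algebraic multiplicities:
  χ_A(x) = (x - 6)^4

Step 2 — compute geometric multiplicities via the rank-nullity identity g(λ) = n − rank(A − λI):
  rank(A − (6)·I) = 0, so dim ker(A − (6)·I) = n − 0 = 4

Summary:
  λ = 6: algebraic multiplicity = 4, geometric multiplicity = 4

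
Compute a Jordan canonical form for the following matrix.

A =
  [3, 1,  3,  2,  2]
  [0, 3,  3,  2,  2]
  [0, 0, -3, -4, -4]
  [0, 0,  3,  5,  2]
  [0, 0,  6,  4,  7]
J_3(3) ⊕ J_1(3) ⊕ J_1(3)

The characteristic polynomial is
  det(x·I − A) = x^5 - 15*x^4 + 90*x^3 - 270*x^2 + 405*x - 243 = (x - 3)^5

Eigenvalues and multiplicities (the geometric multiplicity of λ is n − rank(A − λI), which equals the number of Jordan blocks for λ):
  λ = 3: algebraic multiplicity = 5, geometric multiplicity = 3

Determining the block sizes for each eigenvalue:
  λ = 3: with am = 5 and gm = 3, the partition is not yet determined (e.g. several partitions of 5 into 3 parts exist). Let N = A − (3)·I. Computing rank(N^1) = 2, rank(N^2) = 1, rank(N^3) = 0; the number of blocks of size ≥ j is rank(N^{j−1}) − rank(N^j), giving [3, 1, 1]. So we have 1 block(s) of size 3, 2 block(s) of size 1 → block sizes [3, 1, 1]

Assembling the blocks gives a Jordan form
J =
  [3, 1, 0, 0, 0]
  [0, 3, 1, 0, 0]
  [0, 0, 3, 0, 0]
  [0, 0, 0, 3, 0]
  [0, 0, 0, 0, 3]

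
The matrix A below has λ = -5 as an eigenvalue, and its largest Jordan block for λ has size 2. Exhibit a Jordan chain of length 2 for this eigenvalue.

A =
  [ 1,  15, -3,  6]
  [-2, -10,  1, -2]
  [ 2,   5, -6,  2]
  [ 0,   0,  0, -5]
A Jordan chain for λ = -5 of length 2:
v_1 = (6, -2, 2, 0)ᵀ
v_2 = (1, 0, 0, 0)ᵀ

Let N = A − (-5)·I. We want v_2 with N^2 v_2 = 0 but N^1 v_2 ≠ 0; then v_{j-1} := N · v_j for j = 2, …, 2.

Pick v_2 = (1, 0, 0, 0)ᵀ.
Then v_1 = N · v_2 = (6, -2, 2, 0)ᵀ.

Sanity check: (A − (-5)·I) v_1 = (0, 0, 0, 0)ᵀ = 0. ✓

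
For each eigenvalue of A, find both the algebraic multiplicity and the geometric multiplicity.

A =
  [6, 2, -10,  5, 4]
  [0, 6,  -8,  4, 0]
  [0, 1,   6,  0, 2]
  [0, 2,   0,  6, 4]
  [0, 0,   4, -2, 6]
λ = 6: alg = 5, geom = 3

Step 1 — factor the characteristic polynomial to read off the algebraic multiplicities:
  χ_A(x) = (x - 6)^5

Step 2 — compute geometric multiplicities via the rank-nullity identity g(λ) = n − rank(A − λI):
  rank(A − (6)·I) = 2, so dim ker(A − (6)·I) = n − 2 = 3

Summary:
  λ = 6: algebraic multiplicity = 5, geometric multiplicity = 3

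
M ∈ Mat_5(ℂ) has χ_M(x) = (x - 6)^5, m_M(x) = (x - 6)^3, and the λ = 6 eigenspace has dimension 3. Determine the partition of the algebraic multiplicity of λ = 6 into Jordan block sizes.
Block sizes for λ = 6: [3, 1, 1]

Step 1 — from the characteristic polynomial, algebraic multiplicity of λ = 6 is 5. From dim ker(M − (6)·I) = 3, there are exactly 3 Jordan blocks for λ = 6.
Step 2 — from the minimal polynomial, the factor (x − 6)^3 tells us the largest block for λ = 6 has size 3.
Step 3 — with total size 5, 3 blocks, and largest block 3, the block sizes (in nonincreasing order) are [3, 1, 1].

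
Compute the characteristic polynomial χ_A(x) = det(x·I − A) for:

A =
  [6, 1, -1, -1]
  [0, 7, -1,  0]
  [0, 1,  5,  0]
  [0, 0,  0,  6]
x^4 - 24*x^3 + 216*x^2 - 864*x + 1296

Expanding det(x·I − A) (e.g. by cofactor expansion or by noting that A is similar to its Jordan form J, which has the same characteristic polynomial as A) gives
  χ_A(x) = x^4 - 24*x^3 + 216*x^2 - 864*x + 1296
which factors as (x - 6)^4. The eigenvalues (with algebraic multiplicities) are λ = 6 with multiplicity 4.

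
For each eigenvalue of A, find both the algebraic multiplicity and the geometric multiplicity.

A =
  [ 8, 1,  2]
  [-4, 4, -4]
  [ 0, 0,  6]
λ = 6: alg = 3, geom = 2

Step 1 — factor the characteristic polynomial to read off the algebraic multiplicities:
  χ_A(x) = (x - 6)^3

Step 2 — compute geometric multiplicities via the rank-nullity identity g(λ) = n − rank(A − λI):
  rank(A − (6)·I) = 1, so dim ker(A − (6)·I) = n − 1 = 2

Summary:
  λ = 6: algebraic multiplicity = 3, geometric multiplicity = 2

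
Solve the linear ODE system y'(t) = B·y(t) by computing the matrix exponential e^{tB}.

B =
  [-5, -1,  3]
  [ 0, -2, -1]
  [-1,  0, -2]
e^{tB} =
  [t^2*exp(-3*t)/2 - 2*t*exp(-3*t) + exp(-3*t), t^2*exp(-3*t)/2 - t*exp(-3*t), -t^2*exp(-3*t) + 3*t*exp(-3*t)]
  [t^2*exp(-3*t)/2, t^2*exp(-3*t)/2 + t*exp(-3*t) + exp(-3*t), -t^2*exp(-3*t) - t*exp(-3*t)]
  [t^2*exp(-3*t)/2 - t*exp(-3*t), t^2*exp(-3*t)/2, -t^2*exp(-3*t) + t*exp(-3*t) + exp(-3*t)]

Strategy: write B = P · J · P⁻¹ where J is a Jordan canonical form, so e^{tB} = P · e^{tJ} · P⁻¹, and e^{tJ} can be computed block-by-block.

B has Jordan form
J =
  [-3,  1,  0]
  [ 0, -3,  1]
  [ 0,  0, -3]
(up to reordering of blocks).

Per-block formulas:
  For a 3×3 Jordan block J_3(-3): exp(t · J_3(-3)) = e^(-3t)·(I + t·N + (t^2/2)·N^2), where N is the 3×3 nilpotent shift.

After assembling e^{tJ} and conjugating by P, we get:

e^{tB} =
  [t^2*exp(-3*t)/2 - 2*t*exp(-3*t) + exp(-3*t), t^2*exp(-3*t)/2 - t*exp(-3*t), -t^2*exp(-3*t) + 3*t*exp(-3*t)]
  [t^2*exp(-3*t)/2, t^2*exp(-3*t)/2 + t*exp(-3*t) + exp(-3*t), -t^2*exp(-3*t) - t*exp(-3*t)]
  [t^2*exp(-3*t)/2 - t*exp(-3*t), t^2*exp(-3*t)/2, -t^2*exp(-3*t) + t*exp(-3*t) + exp(-3*t)]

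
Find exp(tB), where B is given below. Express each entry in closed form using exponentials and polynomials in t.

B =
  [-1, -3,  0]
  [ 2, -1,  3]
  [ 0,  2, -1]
e^{tB} =
  [-3*t^2*exp(-t) + exp(-t), -3*t*exp(-t), -9*t^2*exp(-t)/2]
  [2*t*exp(-t), exp(-t), 3*t*exp(-t)]
  [2*t^2*exp(-t), 2*t*exp(-t), 3*t^2*exp(-t) + exp(-t)]

Strategy: write B = P · J · P⁻¹ where J is a Jordan canonical form, so e^{tB} = P · e^{tJ} · P⁻¹, and e^{tJ} can be computed block-by-block.

B has Jordan form
J =
  [-1,  1,  0]
  [ 0, -1,  1]
  [ 0,  0, -1]
(up to reordering of blocks).

Per-block formulas:
  For a 3×3 Jordan block J_3(-1): exp(t · J_3(-1)) = e^(-1t)·(I + t·N + (t^2/2)·N^2), where N is the 3×3 nilpotent shift.

After assembling e^{tJ} and conjugating by P, we get:

e^{tB} =
  [-3*t^2*exp(-t) + exp(-t), -3*t*exp(-t), -9*t^2*exp(-t)/2]
  [2*t*exp(-t), exp(-t), 3*t*exp(-t)]
  [2*t^2*exp(-t), 2*t*exp(-t), 3*t^2*exp(-t) + exp(-t)]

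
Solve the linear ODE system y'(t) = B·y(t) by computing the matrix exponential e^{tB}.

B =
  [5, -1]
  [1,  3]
e^{tB} =
  [t*exp(4*t) + exp(4*t), -t*exp(4*t)]
  [t*exp(4*t), -t*exp(4*t) + exp(4*t)]

Strategy: write B = P · J · P⁻¹ where J is a Jordan canonical form, so e^{tB} = P · e^{tJ} · P⁻¹, and e^{tJ} can be computed block-by-block.

B has Jordan form
J =
  [4, 1]
  [0, 4]
(up to reordering of blocks).

Per-block formulas:
  For a 2×2 Jordan block J_2(4): exp(t · J_2(4)) = e^(4t)·(I + t·N), where N is the 2×2 nilpotent shift.

After assembling e^{tJ} and conjugating by P, we get:

e^{tB} =
  [t*exp(4*t) + exp(4*t), -t*exp(4*t)]
  [t*exp(4*t), -t*exp(4*t) + exp(4*t)]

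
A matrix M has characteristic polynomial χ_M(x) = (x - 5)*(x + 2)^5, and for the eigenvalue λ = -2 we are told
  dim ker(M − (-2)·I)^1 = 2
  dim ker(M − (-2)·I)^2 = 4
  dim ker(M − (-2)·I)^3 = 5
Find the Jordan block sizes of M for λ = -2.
Block sizes for λ = -2: [3, 2]

From the dimensions of kernels of powers, the number of Jordan blocks of size at least j is d_j − d_{j−1} where d_j = dim ker(N^j) (with d_0 = 0). Computing the differences gives [2, 2, 1].
The number of blocks of size exactly k is (#blocks of size ≥ k) − (#blocks of size ≥ k + 1), so the partition is: 1 block(s) of size 2, 1 block(s) of size 3.
In nonincreasing order the block sizes are [3, 2].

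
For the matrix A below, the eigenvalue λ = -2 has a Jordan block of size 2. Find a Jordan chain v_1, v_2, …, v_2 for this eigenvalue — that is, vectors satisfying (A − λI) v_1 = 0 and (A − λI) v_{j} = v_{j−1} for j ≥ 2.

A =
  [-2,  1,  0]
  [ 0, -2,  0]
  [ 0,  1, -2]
A Jordan chain for λ = -2 of length 2:
v_1 = (1, 0, 1)ᵀ
v_2 = (0, 1, 0)ᵀ

Let N = A − (-2)·I. We want v_2 with N^2 v_2 = 0 but N^1 v_2 ≠ 0; then v_{j-1} := N · v_j for j = 2, …, 2.

Pick v_2 = (0, 1, 0)ᵀ.
Then v_1 = N · v_2 = (1, 0, 1)ᵀ.

Sanity check: (A − (-2)·I) v_1 = (0, 0, 0)ᵀ = 0. ✓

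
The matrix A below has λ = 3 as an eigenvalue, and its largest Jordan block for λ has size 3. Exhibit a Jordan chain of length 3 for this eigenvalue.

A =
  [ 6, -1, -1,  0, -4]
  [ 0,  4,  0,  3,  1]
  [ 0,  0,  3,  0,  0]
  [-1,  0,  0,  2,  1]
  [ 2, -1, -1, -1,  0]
A Jordan chain for λ = 3 of length 3:
v_1 = (1, -1, 0, 0, 1)ᵀ
v_2 = (3, 0, 0, -1, 2)ᵀ
v_3 = (1, 0, 0, 0, 0)ᵀ

Let N = A − (3)·I. We want v_3 with N^3 v_3 = 0 but N^2 v_3 ≠ 0; then v_{j-1} := N · v_j for j = 3, …, 2.

Pick v_3 = (1, 0, 0, 0, 0)ᵀ.
Then v_2 = N · v_3 = (3, 0, 0, -1, 2)ᵀ.
Then v_1 = N · v_2 = (1, -1, 0, 0, 1)ᵀ.

Sanity check: (A − (3)·I) v_1 = (0, 0, 0, 0, 0)ᵀ = 0. ✓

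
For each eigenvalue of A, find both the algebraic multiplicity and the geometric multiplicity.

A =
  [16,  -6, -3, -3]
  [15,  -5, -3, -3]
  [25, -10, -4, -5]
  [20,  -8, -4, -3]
λ = 1: alg = 4, geom = 3

Step 1 — factor the characteristic polynomial to read off the algebraic multiplicities:
  χ_A(x) = (x - 1)^4

Step 2 — compute geometric multiplicities via the rank-nullity identity g(λ) = n − rank(A − λI):
  rank(A − (1)·I) = 1, so dim ker(A − (1)·I) = n − 1 = 3

Summary:
  λ = 1: algebraic multiplicity = 4, geometric multiplicity = 3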